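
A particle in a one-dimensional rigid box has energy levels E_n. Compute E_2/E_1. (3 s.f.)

E_n ∝ n², so E_2/E_1 = 2²/1² = 4/1 = 4.00.

4.00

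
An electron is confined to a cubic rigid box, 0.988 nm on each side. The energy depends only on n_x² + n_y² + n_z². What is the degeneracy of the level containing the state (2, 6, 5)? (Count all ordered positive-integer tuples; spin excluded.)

The level has n_x² + n_y² + n_z² = 65. The ordered positive-integer solutions are (2, 5, 6), (2, 6, 5), (5, 2, 6), (5, 6, 2), (6, 2, 5), (6, 5, 2).
That gives 6 states.

degeneracy = 6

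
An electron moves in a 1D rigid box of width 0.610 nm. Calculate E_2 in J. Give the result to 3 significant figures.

For an infinite well E_n = n²h²/(8m_eL²), so E_1 = h²/(8m_eL²) = (6.626×10^-34)²/(8·9.109×10^-31·(6.10×10^-10 m)²) = 1.619×10^-19 J.
Then E_2 = 2²·E_1 = 4·1.619×10^-19 J = 6.48×10^-19 J.

E_2 = 6.48×10^-19 J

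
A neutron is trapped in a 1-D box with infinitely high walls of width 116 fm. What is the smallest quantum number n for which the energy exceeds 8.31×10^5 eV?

n = 8

E_1 = h²/(8m_nL²) = 2.435×10^-15 J = 1.520×10^4 eV.
Need n² > 8.31×10^5/1.520×10^4 = 54.67, i.e. n > 7.394.
The smallest integer satisfying this is n = 8.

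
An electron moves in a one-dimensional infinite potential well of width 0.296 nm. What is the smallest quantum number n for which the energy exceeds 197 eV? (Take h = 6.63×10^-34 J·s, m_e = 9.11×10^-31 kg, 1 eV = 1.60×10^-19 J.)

n = 7

E_1 = h²/(8m_eL²) = 6.884×10^-19 J = 4.303 eV.
Need n² > 197/4.303 = 45.78, i.e. n > 6.766.
The smallest integer satisfying this is n = 7.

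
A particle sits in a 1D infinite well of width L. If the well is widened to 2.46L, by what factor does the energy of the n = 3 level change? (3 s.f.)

E_n ∝ 1/L², so the energy scales by 1/2.46² = 0.165.

0.165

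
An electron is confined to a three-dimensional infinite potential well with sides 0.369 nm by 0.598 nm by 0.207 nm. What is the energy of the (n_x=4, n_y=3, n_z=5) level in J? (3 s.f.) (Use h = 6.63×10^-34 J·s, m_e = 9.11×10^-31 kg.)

E = 4.38×10^-17 J

For a 3D rectangular well E = (h²/8m_e)·Σ n_i²/L_i² = (6.63×10^-34)²/(8·9.11×10^-31) · [4²/(0.369 nm)² + 3²/(0.598 nm)² + 5²/(0.207 nm)²].
Evaluating gives E = 4.38×10^-17 J.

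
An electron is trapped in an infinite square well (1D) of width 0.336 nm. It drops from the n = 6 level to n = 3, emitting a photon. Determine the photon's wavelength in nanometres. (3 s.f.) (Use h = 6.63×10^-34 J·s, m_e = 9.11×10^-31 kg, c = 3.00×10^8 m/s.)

E_1 = h²/(8m_eL²) = 5.342×10^-19 J, so ΔE = (6² − 3²)E_1 = 1.442×10^-17 J.
λ = hc/ΔE = (6.63×10^-34·3.00×10^8)/1.442×10^-17 = 1.38×10^-8 m = 13.8 nm.

λ = 13.8 nm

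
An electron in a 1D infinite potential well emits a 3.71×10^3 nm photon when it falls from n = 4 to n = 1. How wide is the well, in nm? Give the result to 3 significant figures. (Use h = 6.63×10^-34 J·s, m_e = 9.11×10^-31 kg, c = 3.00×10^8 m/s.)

L = 4.11 nm

The photon carries ΔE = hc/λ = 6.63×10^-34·3.00×10^8/3.71×10^-6 m = 5.361×10^-20 J.
Since ΔE = (4² − 1²)E_1, E_1 = 3.574×10^-21 J, and L = h/√(8m_eE_1) = 4.11×10^-9 m = 4.11 nm.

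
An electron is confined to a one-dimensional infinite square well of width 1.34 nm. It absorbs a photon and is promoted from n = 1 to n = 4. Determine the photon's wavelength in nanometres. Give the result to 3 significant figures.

λ = 395 nm

E_1 = h²/(8m_eL²) = 3.355×10^-20 J, so ΔE = (4² − 1²)E_1 = 5.032×10^-19 J.
λ = hc/ΔE = (6.626×10^-34·2.998×10^8)/5.032×10^-19 = 3.95×10^-7 m = 395 nm.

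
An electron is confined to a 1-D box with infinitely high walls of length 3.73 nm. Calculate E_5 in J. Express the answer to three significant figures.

E_5 = 1.08×10^-19 J

For an infinite well E_n = n²h²/(8m_eL²), so E_1 = h²/(8m_eL²) = (6.626×10^-34)²/(8·9.109×10^-31·(3.73×10^-9 m)²) = 4.330×10^-21 J.
Then E_5 = 5²·E_1 = 25·4.330×10^-21 J = 1.08×10^-19 J.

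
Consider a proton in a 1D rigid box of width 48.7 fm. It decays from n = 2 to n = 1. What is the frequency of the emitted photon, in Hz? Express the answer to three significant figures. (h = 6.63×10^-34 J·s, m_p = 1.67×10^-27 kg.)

E_1 = h²/(8m_pL²) = 1.387×10^-14 J and ΔE = (2² − 1²)E_1 = 4.161×10^-14 J.
f = ΔE/h = 4.161×10^-14/6.63×10^-34 = 6.28×10^19 Hz.

f = 6.28×10^19 Hz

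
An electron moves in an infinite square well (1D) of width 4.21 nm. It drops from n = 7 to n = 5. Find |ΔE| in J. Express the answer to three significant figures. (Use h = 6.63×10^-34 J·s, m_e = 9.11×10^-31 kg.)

E_1 = h²/(8m_eL²) = 3.403×10^-21 J.
|ΔE| = |7² − 5²|·E_1 = 24·3.403×10^-21 J = 8.17×10^-20 J.

|ΔE| = 8.17×10^-20 J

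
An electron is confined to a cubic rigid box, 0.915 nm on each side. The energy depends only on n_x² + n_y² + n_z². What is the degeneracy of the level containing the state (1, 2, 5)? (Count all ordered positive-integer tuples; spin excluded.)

degeneracy = 6

The level has n_x² + n_y² + n_z² = 30. The ordered positive-integer solutions are (1, 2, 5), (1, 5, 2), (2, 1, 5), (2, 5, 1), (5, 1, 2), (5, 2, 1).
That gives 6 states.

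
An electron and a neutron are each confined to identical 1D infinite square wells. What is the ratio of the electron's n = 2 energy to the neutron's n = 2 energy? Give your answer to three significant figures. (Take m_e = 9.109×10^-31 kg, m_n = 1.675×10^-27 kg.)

E_n ∝ 1/m at fixed n and L, so the ratio is m_n/m_e = 1.675×10^-27/9.109×10^-31 = 1.84×10^3.

1.84×10^3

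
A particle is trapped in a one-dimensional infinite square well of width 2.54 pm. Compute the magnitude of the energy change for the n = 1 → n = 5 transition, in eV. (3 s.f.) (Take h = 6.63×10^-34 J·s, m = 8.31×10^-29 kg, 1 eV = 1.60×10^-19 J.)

E_1 = h²/(8mL²) = 1.025×10^-16 J.
|ΔE| = |1² − 5²|·E_1 = 24·1.025×10^-16 J = 2.460×10^-15 J = 1.54×10^4 eV.

|ΔE| = 1.54×10^4 eV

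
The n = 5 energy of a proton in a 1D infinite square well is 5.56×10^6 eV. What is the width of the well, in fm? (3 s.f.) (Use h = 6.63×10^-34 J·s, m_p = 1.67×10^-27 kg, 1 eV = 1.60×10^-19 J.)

L = 30.4 fm

From E_n = n²h²/(8m_pL²), L = n·h/√(8m_pE_n).
E_5 = 5.56×10^6 eV = 8.896×10^-13 J, so L = 5·6.63×10^-34/√(8·1.67×10^-27·8.896×10^-13) = 3.04×10^-14 m = 30.4 fm.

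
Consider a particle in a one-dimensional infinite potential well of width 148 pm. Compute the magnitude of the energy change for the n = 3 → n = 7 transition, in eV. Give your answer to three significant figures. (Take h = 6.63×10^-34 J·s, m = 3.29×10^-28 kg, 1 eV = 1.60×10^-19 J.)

E_1 = h²/(8mL²) = 7.625×10^-21 J.
|ΔE| = |3² − 7²|·E_1 = 40·7.625×10^-21 J = 3.050×10^-19 J = 1.91 eV.

|ΔE| = 1.91 eV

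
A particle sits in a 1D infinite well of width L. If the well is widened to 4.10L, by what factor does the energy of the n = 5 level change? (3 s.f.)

0.0595

E_n ∝ 1/L², so the energy scales by 1/4.10² = 0.0595.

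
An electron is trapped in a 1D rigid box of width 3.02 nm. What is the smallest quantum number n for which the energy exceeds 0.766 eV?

n = 5

E_1 = h²/(8m_eL²) = 6.606×10^-21 J = 0.04124 eV.
Need n² > 0.766/0.04124 = 18.57, i.e. n > 4.309.
The smallest integer satisfying this is n = 5.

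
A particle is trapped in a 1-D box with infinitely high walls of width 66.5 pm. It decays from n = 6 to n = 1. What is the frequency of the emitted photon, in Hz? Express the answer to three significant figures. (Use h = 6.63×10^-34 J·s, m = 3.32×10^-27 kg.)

f = 1.98×10^14 Hz

E_1 = h²/(8mL²) = 3.742×10^-21 J and ΔE = (6² − 1²)E_1 = 1.310×10^-19 J.
f = ΔE/h = 1.310×10^-19/6.63×10^-34 = 1.98×10^14 Hz.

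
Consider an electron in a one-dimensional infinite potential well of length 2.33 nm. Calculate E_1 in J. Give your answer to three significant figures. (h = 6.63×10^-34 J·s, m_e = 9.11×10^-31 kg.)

E_1 = 1.11×10^-20 J

For an infinite well E_n = n²h²/(8m_eL²), so E_1 = h²/(8m_eL²) = (6.63×10^-34)²/(8·9.11×10^-31·(2.33×10^-9 m)²) = 1.111×10^-20 J.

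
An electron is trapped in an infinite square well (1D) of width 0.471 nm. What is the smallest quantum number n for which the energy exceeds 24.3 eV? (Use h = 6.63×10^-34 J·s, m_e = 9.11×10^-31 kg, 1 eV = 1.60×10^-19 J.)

E_1 = h²/(8m_eL²) = 2.719×10^-19 J = 1.699 eV.
Need n² > 24.3/1.699 = 14.30, i.e. n > 3.782.
The smallest integer satisfying this is n = 4.

n = 4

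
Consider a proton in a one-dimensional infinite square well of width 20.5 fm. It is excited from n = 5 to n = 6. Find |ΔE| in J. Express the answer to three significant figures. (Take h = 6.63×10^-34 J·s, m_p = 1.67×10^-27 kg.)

E_1 = h²/(8m_pL²) = 7.829×10^-14 J.
|ΔE| = |5² − 6²|·E_1 = 11·7.829×10^-14 J = 8.61×10^-13 J.

|ΔE| = 8.61×10^-13 J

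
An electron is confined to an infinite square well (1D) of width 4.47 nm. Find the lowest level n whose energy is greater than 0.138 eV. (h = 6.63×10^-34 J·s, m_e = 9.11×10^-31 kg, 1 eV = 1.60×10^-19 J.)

E_1 = h²/(8m_eL²) = 3.019×10^-21 J = 0.01887 eV.
Need n² > 0.138/0.01887 = 7.313, i.e. n > 2.704.
The smallest integer satisfying this is n = 3.

n = 3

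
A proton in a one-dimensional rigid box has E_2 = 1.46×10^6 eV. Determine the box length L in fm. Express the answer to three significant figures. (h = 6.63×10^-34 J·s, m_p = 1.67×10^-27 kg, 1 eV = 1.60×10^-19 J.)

From E_n = n²h²/(8m_pL²), L = n·h/√(8m_pE_n).
E_2 = 1.46×10^6 eV = 2.336×10^-13 J, so L = 2·6.63×10^-34/√(8·1.67×10^-27·2.336×10^-13) = 2.37×10^-14 m = 23.7 fm.

L = 23.7 fm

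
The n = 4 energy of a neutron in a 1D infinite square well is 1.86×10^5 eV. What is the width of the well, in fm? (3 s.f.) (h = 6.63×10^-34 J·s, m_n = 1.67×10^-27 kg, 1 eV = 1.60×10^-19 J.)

L = 133 fm

From E_n = n²h²/(8m_nL²), L = n·h/√(8m_nE_n).
E_4 = 1.86×10^5 eV = 2.976×10^-14 J, so L = 4·6.63×10^-34/√(8·1.67×10^-27·2.976×10^-14) = 1.33×10^-13 m = 133 fm.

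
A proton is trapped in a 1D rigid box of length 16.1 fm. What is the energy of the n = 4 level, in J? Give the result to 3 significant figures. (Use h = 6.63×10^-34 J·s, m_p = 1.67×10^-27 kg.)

E_4 = 2.03×10^-12 J

For an infinite well E_n = n²h²/(8m_pL²), so E_1 = h²/(8m_pL²) = (6.63×10^-34)²/(8·1.67×10^-27·(1.61×10^-14 m)²) = 1.269×10^-13 J.
Then E_4 = 4²·E_1 = 16·1.269×10^-13 J = 2.03×10^-12 J.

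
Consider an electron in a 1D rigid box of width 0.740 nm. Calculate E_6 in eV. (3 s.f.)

E_6 = 24.7 eV

For an infinite well E_n = n²h²/(8m_eL²), so E_1 = h²/(8m_eL²) = (6.626×10^-34)²/(8·9.109×10^-31·(7.40×10^-10 m)²) = 1.100×10^-19 J.
Then E_6 = 6²·E_1 = 36·1.100×10^-19 J = 3.960×10^-18 J.
Converting, E_6 = 3.960×10^-18 J / (1.602×10^-19 J/eV) = 24.7 eV.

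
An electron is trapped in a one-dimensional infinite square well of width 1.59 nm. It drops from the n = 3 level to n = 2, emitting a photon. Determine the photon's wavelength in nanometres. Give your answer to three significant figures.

λ = 1.67×10^3 nm

E_1 = h²/(8m_eL²) = 2.383×10^-20 J, so ΔE = (3² − 2²)E_1 = 1.192×10^-19 J.
λ = hc/ΔE = (6.626×10^-34·2.998×10^8)/1.192×10^-19 = 1.67×10^-6 m = 1.67×10^3 nm.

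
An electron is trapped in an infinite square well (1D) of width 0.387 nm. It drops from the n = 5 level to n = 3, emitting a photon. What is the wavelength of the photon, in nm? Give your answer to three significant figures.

λ = 30.9 nm

E_1 = h²/(8m_eL²) = 4.023×10^-19 J, so ΔE = (5² − 3²)E_1 = 6.437×10^-18 J.
λ = hc/ΔE = (6.626×10^-34·2.998×10^8)/6.437×10^-18 = 3.09×10^-8 m = 30.9 nm.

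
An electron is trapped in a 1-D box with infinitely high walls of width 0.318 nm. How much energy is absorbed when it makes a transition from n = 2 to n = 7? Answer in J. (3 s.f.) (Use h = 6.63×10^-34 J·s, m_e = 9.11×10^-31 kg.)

|ΔE| = 2.68×10^-17 J

E_1 = h²/(8m_eL²) = 5.964×10^-19 J.
|ΔE| = |2² − 7²|·E_1 = 45·5.964×10^-19 J = 2.68×10^-17 J.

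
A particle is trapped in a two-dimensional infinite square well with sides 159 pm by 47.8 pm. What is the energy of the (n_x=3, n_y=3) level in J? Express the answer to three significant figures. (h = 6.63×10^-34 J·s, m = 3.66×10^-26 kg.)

E = 6.45×10^-21 J

For a 2D rectangular well E = (h²/8m)·Σ n_i²/L_i² = (6.63×10^-34)²/(8·3.66×10^-26) · [3²/(159 pm)² + 3²/(47.8 pm)²].
Evaluating gives E = 6.45×10^-21 J.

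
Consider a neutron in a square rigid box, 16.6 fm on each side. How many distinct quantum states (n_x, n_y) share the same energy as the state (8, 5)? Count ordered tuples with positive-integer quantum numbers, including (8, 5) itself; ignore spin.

degeneracy = 2

The level has n_x² + n_y² = 89. The ordered positive-integer solutions are (5, 8), (8, 5).
That gives 2 states.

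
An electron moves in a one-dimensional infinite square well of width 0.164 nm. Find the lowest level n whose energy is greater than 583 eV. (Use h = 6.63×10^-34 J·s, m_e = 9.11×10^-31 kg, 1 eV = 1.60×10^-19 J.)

E_1 = h²/(8m_eL²) = 2.242×10^-18 J = 14.01 eV.
Need n² > 583/14.01 = 41.61, i.e. n > 6.451.
The smallest integer satisfying this is n = 7.

n = 7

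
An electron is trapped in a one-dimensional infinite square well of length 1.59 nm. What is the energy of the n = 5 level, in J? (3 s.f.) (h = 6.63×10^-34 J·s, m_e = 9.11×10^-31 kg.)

For an infinite well E_n = n²h²/(8m_eL²), so E_1 = h²/(8m_eL²) = (6.63×10^-34)²/(8·9.11×10^-31·(1.59×10^-9 m)²) = 2.386×10^-20 J.
Then E_5 = 5²·E_1 = 25·2.386×10^-20 J = 5.96×10^-19 J.

E_5 = 5.96×10^-19 J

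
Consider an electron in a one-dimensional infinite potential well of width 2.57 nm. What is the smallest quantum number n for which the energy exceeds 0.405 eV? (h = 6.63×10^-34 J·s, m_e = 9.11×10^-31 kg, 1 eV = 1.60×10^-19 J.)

E_1 = h²/(8m_eL²) = 9.132×10^-21 J = 0.05708 eV.
Need n² > 0.405/0.05708 = 7.095, i.e. n > 2.664.
The smallest integer satisfying this is n = 3.

n = 3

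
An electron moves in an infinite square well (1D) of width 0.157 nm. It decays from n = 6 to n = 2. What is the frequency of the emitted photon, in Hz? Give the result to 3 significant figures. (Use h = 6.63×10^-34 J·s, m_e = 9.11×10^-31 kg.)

f = 1.18×10^17 Hz

E_1 = h²/(8m_eL²) = 2.447×10^-18 J and ΔE = (6² − 2²)E_1 = 7.830×10^-17 J.
f = ΔE/h = 7.830×10^-17/6.63×10^-34 = 1.18×10^17 Hz.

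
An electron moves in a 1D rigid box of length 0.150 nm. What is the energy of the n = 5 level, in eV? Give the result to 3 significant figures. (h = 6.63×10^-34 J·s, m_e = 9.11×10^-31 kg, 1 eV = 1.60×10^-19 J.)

E_5 = 419 eV

For an infinite well E_n = n²h²/(8m_eL²), so E_1 = h²/(8m_eL²) = (6.63×10^-34)²/(8·9.11×10^-31·(1.50×10^-10 m)²) = 2.681×10^-18 J.
Then E_5 = 5²·E_1 = 25·2.681×10^-18 J = 6.702×10^-17 J.
Converting, E_5 = 6.702×10^-17 J / (1.60×10^-19 J/eV) = 419 eV.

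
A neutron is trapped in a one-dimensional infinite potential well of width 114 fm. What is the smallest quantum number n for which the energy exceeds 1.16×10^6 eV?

E_1 = h²/(8m_nL²) = 2.521×10^-15 J = 1.574×10^4 eV.
Need n² > 1.16×10^6/1.574×10^4 = 73.70, i.e. n > 8.585.
The smallest integer satisfying this is n = 9.

n = 9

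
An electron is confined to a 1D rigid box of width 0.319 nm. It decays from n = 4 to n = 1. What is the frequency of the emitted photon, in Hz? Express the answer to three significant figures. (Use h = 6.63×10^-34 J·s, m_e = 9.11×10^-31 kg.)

E_1 = h²/(8m_eL²) = 5.927×10^-19 J and ΔE = (4² − 1²)E_1 = 8.891×10^-18 J.
f = ΔE/h = 8.891×10^-18/6.63×10^-34 = 1.34×10^16 Hz.

f = 1.34×10^16 Hz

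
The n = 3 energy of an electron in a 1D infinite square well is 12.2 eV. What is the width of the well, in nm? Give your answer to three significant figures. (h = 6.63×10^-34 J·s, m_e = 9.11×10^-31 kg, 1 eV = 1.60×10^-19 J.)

L = 0.527 nm

From E_n = n²h²/(8m_eL²), L = n·h/√(8m_eE_n).
E_3 = 12.2 eV = 1.952×10^-18 J, so L = 3·6.63×10^-34/√(8·9.11×10^-31·1.952×10^-18) = 5.27×10^-10 m = 0.527 nm.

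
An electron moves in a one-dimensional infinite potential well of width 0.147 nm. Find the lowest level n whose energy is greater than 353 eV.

E_1 = h²/(8m_eL²) = 2.788×10^-18 J = 17.40 eV.
Need n² > 353/17.40 = 20.29, i.e. n > 4.504.
The smallest integer satisfying this is n = 5.

n = 5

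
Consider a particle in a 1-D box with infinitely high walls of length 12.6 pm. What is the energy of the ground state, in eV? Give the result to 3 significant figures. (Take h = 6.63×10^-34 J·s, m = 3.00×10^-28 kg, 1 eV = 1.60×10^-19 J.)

For an infinite well E_n = n²h²/(8mL²), so E_1 = h²/(8mL²) = (6.63×10^-34)²/(8·3.00×10^-28·(1.26×10^-11 m)²) = 1.154×10^-18 J.
Converting, E_1 = 1.154×10^-18 J / (1.60×10^-19 J/eV) = 7.21 eV.

E_1 = 7.21 eV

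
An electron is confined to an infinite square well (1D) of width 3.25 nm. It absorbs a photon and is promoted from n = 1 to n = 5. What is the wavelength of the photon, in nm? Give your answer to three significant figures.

E_1 = h²/(8m_eL²) = 5.704×10^-21 J, so ΔE = (5² − 1²)E_1 = 1.369×10^-19 J.
λ = hc/ΔE = (6.626×10^-34·2.998×10^8)/1.369×10^-19 = 1.45×10^-6 m = 1.45×10^3 nm.

λ = 1.45×10^3 nm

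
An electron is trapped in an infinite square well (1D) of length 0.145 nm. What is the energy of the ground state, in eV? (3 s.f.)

For an infinite well E_n = n²h²/(8m_eL²), so E_1 = h²/(8m_eL²) = (6.626×10^-34)²/(8·9.109×10^-31·(1.45×10^-10 m)²) = 2.866×10^-18 J.
Converting, E_1 = 2.866×10^-18 J / (1.602×10^-19 J/eV) = 17.9 eV.

E_1 = 17.9 eV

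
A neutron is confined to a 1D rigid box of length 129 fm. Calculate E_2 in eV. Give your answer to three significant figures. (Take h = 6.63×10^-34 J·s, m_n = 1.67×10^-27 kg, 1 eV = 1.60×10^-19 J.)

E_2 = 4.94×10^4 eV

For an infinite well E_n = n²h²/(8m_nL²), so E_1 = h²/(8m_nL²) = (6.63×10^-34)²/(8·1.67×10^-27·(1.29×10^-13 m)²) = 1.977×10^-15 J.
Then E_2 = 2²·E_1 = 4·1.977×10^-15 J = 7.908×10^-15 J.
Converting, E_2 = 7.908×10^-15 J / (1.60×10^-19 J/eV) = 4.94×10^4 eV.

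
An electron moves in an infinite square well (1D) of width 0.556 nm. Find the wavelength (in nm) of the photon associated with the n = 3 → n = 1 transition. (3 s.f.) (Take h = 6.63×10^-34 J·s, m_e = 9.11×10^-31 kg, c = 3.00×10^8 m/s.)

E_1 = h²/(8m_eL²) = 1.951×10^-19 J, so ΔE = (3² − 1²)E_1 = 1.561×10^-18 J.
λ = hc/ΔE = (6.63×10^-34·3.00×10^8)/1.561×10^-18 = 1.27×10^-7 m = 127 nm.

λ = 127 nm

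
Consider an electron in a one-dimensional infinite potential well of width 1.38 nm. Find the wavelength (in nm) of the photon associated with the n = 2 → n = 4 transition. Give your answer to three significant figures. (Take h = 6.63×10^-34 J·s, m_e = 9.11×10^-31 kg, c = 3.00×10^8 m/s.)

E_1 = h²/(8m_eL²) = 3.167×10^-20 J, so ΔE = (4² − 2²)E_1 = 3.800×10^-19 J.
λ = hc/ΔE = (6.63×10^-34·3.00×10^8)/3.800×10^-19 = 5.23×10^-7 m = 523 nm.

λ = 523 nm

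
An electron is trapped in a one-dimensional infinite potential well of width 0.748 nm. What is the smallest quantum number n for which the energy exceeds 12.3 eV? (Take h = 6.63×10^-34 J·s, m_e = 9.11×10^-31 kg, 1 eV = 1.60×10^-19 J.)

n = 5

E_1 = h²/(8m_eL²) = 1.078×10^-19 J = 0.6738 eV.
Need n² > 12.3/0.6738 = 18.25, i.e. n > 4.272.
The smallest integer satisfying this is n = 5.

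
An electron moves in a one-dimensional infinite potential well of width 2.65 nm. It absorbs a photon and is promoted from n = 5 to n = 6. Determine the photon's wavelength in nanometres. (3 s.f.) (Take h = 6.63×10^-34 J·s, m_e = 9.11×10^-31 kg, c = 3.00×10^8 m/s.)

E_1 = h²/(8m_eL²) = 8.589×10^-21 J, so ΔE = (6² − 5²)E_1 = 9.448×10^-20 J.
λ = hc/ΔE = (6.63×10^-34·3.00×10^8)/9.448×10^-20 = 2.11×10^-6 m = 2.11×10^3 nm.

λ = 2.11×10^3 nm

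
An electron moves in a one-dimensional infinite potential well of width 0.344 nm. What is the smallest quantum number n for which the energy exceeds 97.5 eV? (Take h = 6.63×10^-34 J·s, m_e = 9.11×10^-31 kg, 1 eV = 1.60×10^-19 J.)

E_1 = h²/(8m_eL²) = 5.097×10^-19 J = 3.186 eV.
Need n² > 97.5/3.186 = 30.60, i.e. n > 5.532.
The smallest integer satisfying this is n = 6.

n = 6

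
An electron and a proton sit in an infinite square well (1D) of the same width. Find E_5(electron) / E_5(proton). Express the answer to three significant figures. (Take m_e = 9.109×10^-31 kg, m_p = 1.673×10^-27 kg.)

1.84×10^3

E_n ∝ 1/m at fixed n and L, so the ratio is m_p/m_e = 1.673×10^-27/9.109×10^-31 = 1.84×10^3.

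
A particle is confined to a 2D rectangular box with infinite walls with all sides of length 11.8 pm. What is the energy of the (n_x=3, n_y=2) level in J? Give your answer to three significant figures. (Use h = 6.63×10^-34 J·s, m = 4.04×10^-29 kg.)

For a 2D rectangular well E = (h²/8m)·Σ n_i²/L_i² = (6.63×10^-34)²/(8·4.04×10^-29) · [3²/(11.8 pm)² + 2²/(11.8 pm)²].
Evaluating gives E = 1.27×10^-16 J.

E = 1.27×10^-16 J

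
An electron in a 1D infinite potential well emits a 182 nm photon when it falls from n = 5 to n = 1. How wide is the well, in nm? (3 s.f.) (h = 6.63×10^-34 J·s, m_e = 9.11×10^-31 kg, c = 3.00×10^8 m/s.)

The photon carries ΔE = hc/λ = 6.63×10^-34·3.00×10^8/1.82×10^-7 m = 1.093×10^-18 J.
Since ΔE = (5² − 1²)E_1, E_1 = 4.554×10^-20 J, and L = h/√(8m_eE_1) = 1.15×10^-9 m = 1.15 nm.

L = 1.15 nm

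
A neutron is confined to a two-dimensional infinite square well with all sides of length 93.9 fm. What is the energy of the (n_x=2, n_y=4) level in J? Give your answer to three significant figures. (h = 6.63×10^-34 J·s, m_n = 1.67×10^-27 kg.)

For a 2D rectangular well E = (h²/8m_n)·Σ n_i²/L_i² = (6.63×10^-34)²/(8·1.67×10^-27) · [2²/(93.9 fm)² + 4²/(93.9 fm)²].
Evaluating gives E = 7.46×10^-14 J.

E = 7.46×10^-14 J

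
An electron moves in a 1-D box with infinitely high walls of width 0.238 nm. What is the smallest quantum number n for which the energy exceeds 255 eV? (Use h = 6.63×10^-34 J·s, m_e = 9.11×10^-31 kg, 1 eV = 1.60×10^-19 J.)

n = 7

E_1 = h²/(8m_eL²) = 1.065×10^-18 J = 6.656 eV.
Need n² > 255/6.656 = 38.31, i.e. n > 6.190.
The smallest integer satisfying this is n = 7.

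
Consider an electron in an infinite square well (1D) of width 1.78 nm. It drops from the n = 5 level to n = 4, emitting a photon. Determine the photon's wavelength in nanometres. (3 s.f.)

E_1 = h²/(8m_eL²) = 1.902×10^-20 J, so ΔE = (5² − 4²)E_1 = 1.712×10^-19 J.
λ = hc/ΔE = (6.626×10^-34·2.998×10^8)/1.712×10^-19 = 1.16×10^-6 m = 1.16×10^3 nm.

λ = 1.16×10^3 nm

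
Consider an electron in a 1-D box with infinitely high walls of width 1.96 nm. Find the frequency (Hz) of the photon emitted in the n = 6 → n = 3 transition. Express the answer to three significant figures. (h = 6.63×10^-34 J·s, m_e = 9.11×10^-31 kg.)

f = 6.39×10^14 Hz

E_1 = h²/(8m_eL²) = 1.570×10^-20 J and ΔE = (6² − 3²)E_1 = 4.239×10^-19 J.
f = ΔE/h = 4.239×10^-19/6.63×10^-34 = 6.39×10^14 Hz.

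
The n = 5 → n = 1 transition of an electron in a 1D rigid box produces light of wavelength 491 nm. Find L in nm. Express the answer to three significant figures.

L = 1.89 nm

The photon carries ΔE = hc/λ = 6.626×10^-34·2.998×10^8/4.91×10^-7 m = 4.046×10^-19 J.
Since ΔE = (5² − 1²)E_1, E_1 = 1.686×10^-20 J, and L = h/√(8m_eE_1) = 1.89×10^-9 m = 1.89 nm.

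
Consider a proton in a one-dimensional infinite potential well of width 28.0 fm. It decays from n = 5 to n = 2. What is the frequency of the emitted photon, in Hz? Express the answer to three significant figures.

f = 1.33×10^21 Hz

E_1 = h²/(8m_pL²) = 4.184×10^-14 J and ΔE = (5² − 2²)E_1 = 8.786×10^-13 J.
f = ΔE/h = 8.786×10^-13/6.626×10^-34 = 1.33×10^21 Hz.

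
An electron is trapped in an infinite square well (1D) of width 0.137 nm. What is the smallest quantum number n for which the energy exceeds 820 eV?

E_1 = h²/(8m_eL²) = 3.210×10^-18 J = 20.04 eV.
Need n² > 820/20.04 = 40.92, i.e. n > 6.397.
The smallest integer satisfying this is n = 7.

n = 7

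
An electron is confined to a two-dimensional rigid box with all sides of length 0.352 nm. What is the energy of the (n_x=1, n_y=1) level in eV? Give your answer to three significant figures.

For a 2D rectangular well E = (h²/8m_e)·Σ n_i²/L_i² = (6.626×10^-34)²/(8·9.109×10^-31) · [1²/(0.352 nm)² + 1²/(0.352 nm)²].
Evaluating gives E = 9.725×10^-19 J = 6.07 eV.

E = 6.07 eV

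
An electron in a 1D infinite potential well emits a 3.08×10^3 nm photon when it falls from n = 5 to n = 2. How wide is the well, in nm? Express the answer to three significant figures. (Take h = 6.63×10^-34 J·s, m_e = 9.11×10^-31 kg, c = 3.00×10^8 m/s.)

L = 4.43 nm

The photon carries ΔE = hc/λ = 6.63×10^-34·3.00×10^8/3.08×10^-6 m = 6.458×10^-20 J.
Since ΔE = (5² − 2²)E_1, E_1 = 3.075×10^-21 J, and L = h/√(8m_eE_1) = 4.43×10^-9 m = 4.43 nm.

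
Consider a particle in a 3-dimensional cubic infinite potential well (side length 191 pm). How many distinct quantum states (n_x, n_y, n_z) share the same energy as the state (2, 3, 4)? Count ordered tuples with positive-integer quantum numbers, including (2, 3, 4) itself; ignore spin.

degeneracy = 6

The level has n_x² + n_y² + n_z² = 29. The ordered positive-integer solutions are (2, 3, 4), (2, 4, 3), (3, 2, 4), (3, 4, 2), (4, 2, 3), (4, 3, 2).
That gives 6 states.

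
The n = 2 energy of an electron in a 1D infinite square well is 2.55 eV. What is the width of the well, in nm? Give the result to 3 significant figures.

L = 0.768 nm

From E_n = n²h²/(8m_eL²), L = n·h/√(8m_eE_n).
E_2 = 2.55 eV = 4.085×10^-19 J, so L = 2·6.626×10^-34/√(8·9.109×10^-31·4.085×10^-19) = 7.68×10^-10 m = 0.768 nm.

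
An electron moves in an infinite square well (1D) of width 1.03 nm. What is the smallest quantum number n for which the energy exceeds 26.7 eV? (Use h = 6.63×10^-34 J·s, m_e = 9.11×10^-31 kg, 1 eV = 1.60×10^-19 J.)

n = 9

E_1 = h²/(8m_eL²) = 5.685×10^-20 J = 0.3553 eV.
Need n² > 26.7/0.3553 = 75.15, i.e. n > 8.669.
The smallest integer satisfying this is n = 9.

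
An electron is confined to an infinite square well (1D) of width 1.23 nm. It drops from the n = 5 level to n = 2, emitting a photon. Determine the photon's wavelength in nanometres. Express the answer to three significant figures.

E_1 = h²/(8m_eL²) = 3.982×10^-20 J, so ΔE = (5² − 2²)E_1 = 8.362×10^-19 J.
λ = hc/ΔE = (6.626×10^-34·2.998×10^8)/8.362×10^-19 = 2.38×10^-7 m = 238 nm.

λ = 238 nm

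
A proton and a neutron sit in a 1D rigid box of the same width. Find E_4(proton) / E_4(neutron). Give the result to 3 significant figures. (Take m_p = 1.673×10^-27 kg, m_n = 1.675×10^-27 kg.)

1.00

E_n ∝ 1/m at fixed n and L, so the ratio is m_n/m_p = 1.675×10^-27/1.673×10^-27 = 1.00.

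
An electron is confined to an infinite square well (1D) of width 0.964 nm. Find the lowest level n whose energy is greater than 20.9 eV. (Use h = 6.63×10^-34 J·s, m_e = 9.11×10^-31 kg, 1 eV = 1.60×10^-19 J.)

n = 8

E_1 = h²/(8m_eL²) = 6.490×10^-20 J = 0.4056 eV.
Need n² > 20.9/0.4056 = 51.53, i.e. n > 7.178.
The smallest integer satisfying this is n = 8.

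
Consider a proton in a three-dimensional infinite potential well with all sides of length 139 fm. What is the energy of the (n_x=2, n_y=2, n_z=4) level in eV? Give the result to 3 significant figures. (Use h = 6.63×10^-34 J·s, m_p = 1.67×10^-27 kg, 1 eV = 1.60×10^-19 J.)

E = 2.55×10^5 eV

For a 3D rectangular well E = (h²/8m_p)·Σ n_i²/L_i² = (6.63×10^-34)²/(8·1.67×10^-27) · [2²/(139 fm)² + 2²/(139 fm)² + 4²/(139 fm)²].
Evaluating gives E = 4.087×10^-14 J = 2.55×10^5 eV.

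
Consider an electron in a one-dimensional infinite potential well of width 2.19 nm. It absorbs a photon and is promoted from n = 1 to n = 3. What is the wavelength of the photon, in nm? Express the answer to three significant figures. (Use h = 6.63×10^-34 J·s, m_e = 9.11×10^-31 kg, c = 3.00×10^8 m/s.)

λ = 1.98×10^3 nm

E_1 = h²/(8m_eL²) = 1.258×10^-20 J, so ΔE = (3² − 1²)E_1 = 1.006×10^-19 J.
λ = hc/ΔE = (6.63×10^-34·3.00×10^8)/1.006×10^-19 = 1.98×10^-6 m = 1.98×10^3 nm.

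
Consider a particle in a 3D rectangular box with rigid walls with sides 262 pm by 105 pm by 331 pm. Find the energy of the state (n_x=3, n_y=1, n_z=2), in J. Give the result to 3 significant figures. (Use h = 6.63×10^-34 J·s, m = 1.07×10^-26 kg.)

For a 3D rectangular well E = (h²/8m)·Σ n_i²/L_i² = (6.63×10^-34)²/(8·1.07×10^-26) · [3²/(262 pm)² + 1²/(105 pm)² + 2²/(331 pm)²].
Evaluating gives E = 1.33×10^-21 J.

E = 1.33×10^-21 J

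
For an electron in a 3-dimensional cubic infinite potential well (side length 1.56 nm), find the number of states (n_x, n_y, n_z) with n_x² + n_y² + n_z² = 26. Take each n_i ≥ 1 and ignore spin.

The level has n_x² + n_y² + n_z² = 26. The ordered positive-integer solutions are (1, 3, 4), (1, 4, 3), (3, 1, 4), (3, 4, 1), (4, 1, 3), (4, 3, 1).
That gives 6 states.

degeneracy = 6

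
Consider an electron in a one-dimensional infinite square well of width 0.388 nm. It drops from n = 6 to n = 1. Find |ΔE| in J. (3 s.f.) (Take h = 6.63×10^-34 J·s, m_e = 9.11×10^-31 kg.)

E_1 = h²/(8m_eL²) = 4.006×10^-19 J.
|ΔE| = |6² − 1²|·E_1 = 35·4.006×10^-19 J = 1.40×10^-17 J.

|ΔE| = 1.40×10^-17 J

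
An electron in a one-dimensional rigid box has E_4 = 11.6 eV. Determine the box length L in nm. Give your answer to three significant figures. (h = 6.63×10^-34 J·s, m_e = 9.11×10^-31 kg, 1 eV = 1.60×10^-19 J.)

L = 0.721 nm

From E_n = n²h²/(8m_eL²), L = n·h/√(8m_eE_n).
E_4 = 11.6 eV = 1.856×10^-18 J, so L = 4·6.63×10^-34/√(8·9.11×10^-31·1.856×10^-18) = 7.21×10^-10 m = 0.721 nm.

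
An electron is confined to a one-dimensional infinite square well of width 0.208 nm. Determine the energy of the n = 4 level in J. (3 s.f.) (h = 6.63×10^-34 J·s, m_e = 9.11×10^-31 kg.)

E_4 = 2.23×10^-17 J

For an infinite well E_n = n²h²/(8m_eL²), so E_1 = h²/(8m_eL²) = (6.63×10^-34)²/(8·9.11×10^-31·(2.08×10^-10 m)²) = 1.394×10^-18 J.
Then E_4 = 4²·E_1 = 16·1.394×10^-18 J = 2.23×10^-17 J.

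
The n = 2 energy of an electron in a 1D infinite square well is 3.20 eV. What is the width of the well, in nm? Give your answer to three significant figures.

L = 0.686 nm

From E_n = n²h²/(8m_eL²), L = n·h/√(8m_eE_n).
E_2 = 3.20 eV = 5.126×10^-19 J, so L = 2·6.626×10^-34/√(8·9.109×10^-31·5.126×10^-19) = 6.86×10^-10 m = 0.686 nm.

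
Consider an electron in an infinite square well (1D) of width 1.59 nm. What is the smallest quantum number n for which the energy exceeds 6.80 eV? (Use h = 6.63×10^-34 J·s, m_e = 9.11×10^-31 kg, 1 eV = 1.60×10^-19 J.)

E_1 = h²/(8m_eL²) = 2.386×10^-20 J = 0.1491 eV.
Need n² > 6.80/0.1491 = 45.61, i.e. n > 6.754.
The smallest integer satisfying this is n = 7.

n = 7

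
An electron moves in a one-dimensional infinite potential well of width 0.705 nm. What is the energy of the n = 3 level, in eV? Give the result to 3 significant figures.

For an infinite well E_n = n²h²/(8m_eL²), so E_1 = h²/(8m_eL²) = (6.626×10^-34)²/(8·9.109×10^-31·(7.05×10^-10 m)²) = 1.212×10^-19 J.
Then E_3 = 3²·E_1 = 9·1.212×10^-19 J = 1.091×10^-18 J.
Converting, E_3 = 1.091×10^-18 J / (1.602×10^-19 J/eV) = 6.81 eV.

E_3 = 6.81 eV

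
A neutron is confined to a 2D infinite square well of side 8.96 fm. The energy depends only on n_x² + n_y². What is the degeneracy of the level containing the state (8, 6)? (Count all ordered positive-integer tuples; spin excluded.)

The level has n_x² + n_y² = 100. The ordered positive-integer solutions are (6, 8), (8, 6).
That gives 2 states.

degeneracy = 2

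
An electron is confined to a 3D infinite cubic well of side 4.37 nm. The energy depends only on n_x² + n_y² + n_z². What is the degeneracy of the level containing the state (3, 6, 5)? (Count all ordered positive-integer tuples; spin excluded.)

The level has n_x² + n_y² + n_z² = 70. The ordered positive-integer solutions are (3, 5, 6), (3, 6, 5), (5, 3, 6), (5, 6, 3), (6, 3, 5), (6, 5, 3).
That gives 6 states.

degeneracy = 6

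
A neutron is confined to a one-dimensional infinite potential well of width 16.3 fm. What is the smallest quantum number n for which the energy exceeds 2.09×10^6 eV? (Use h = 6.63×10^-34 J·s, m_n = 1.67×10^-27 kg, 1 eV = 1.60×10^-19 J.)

E_1 = h²/(8m_nL²) = 1.238×10^-13 J = 7.738×10^5 eV.
Need n² > 2.09×10^6/7.738×10^5 = 2.701, i.e. n > 1.643.
The smallest integer satisfying this is n = 2.

n = 2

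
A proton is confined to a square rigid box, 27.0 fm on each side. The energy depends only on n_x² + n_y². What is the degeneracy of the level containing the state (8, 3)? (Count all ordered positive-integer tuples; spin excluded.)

The level has n_x² + n_y² = 73. The ordered positive-integer solutions are (3, 8), (8, 3).
That gives 2 states.

degeneracy = 2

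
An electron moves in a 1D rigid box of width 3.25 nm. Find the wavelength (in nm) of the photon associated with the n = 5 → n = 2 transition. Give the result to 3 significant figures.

E_1 = h²/(8m_eL²) = 5.704×10^-21 J, so ΔE = (5² − 2²)E_1 = 1.198×10^-19 J.
λ = hc/ΔE = (6.626×10^-34·2.998×10^8)/1.198×10^-19 = 1.66×10^-6 m = 1.66×10^3 nm.

λ = 1.66×10^3 nm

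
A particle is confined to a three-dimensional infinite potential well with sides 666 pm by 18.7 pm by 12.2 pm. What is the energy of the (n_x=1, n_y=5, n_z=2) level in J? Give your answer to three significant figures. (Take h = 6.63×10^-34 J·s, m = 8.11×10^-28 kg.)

E = 6.66×10^-18 J

For a 3D rectangular well E = (h²/8m)·Σ n_i²/L_i² = (6.63×10^-34)²/(8·8.11×10^-28) · [1²/(666 pm)² + 5²/(18.7 pm)² + 2²/(12.2 pm)²].
Evaluating gives E = 6.66×10^-18 J.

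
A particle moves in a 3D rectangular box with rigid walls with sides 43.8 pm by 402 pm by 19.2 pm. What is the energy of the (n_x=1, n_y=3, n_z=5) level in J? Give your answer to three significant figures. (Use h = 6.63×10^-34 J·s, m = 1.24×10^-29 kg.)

For a 3D rectangular well E = (h²/8m)·Σ n_i²/L_i² = (6.63×10^-34)²/(8·1.24×10^-29) · [1²/(43.8 pm)² + 3²/(402 pm)² + 5²/(19.2 pm)²].
Evaluating gives E = 3.03×10^-16 J.

E = 3.03×10^-16 J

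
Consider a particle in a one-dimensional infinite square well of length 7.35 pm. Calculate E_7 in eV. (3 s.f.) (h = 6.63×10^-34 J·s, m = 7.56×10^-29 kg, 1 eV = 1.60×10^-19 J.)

For an infinite well E_n = n²h²/(8mL²), so E_1 = h²/(8mL²) = (6.63×10^-34)²/(8·7.56×10^-29·(7.35×10^-12 m)²) = 1.345×10^-17 J.
Then E_7 = 7²·E_1 = 49·1.345×10^-17 J = 6.591×10^-16 J.
Converting, E_7 = 6.591×10^-16 J / (1.60×10^-19 J/eV) = 4.12×10^3 eV.

E_7 = 4.12×10^3 eV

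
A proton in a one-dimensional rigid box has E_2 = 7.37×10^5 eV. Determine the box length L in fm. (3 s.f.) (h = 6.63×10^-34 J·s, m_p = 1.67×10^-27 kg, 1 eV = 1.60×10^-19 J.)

L = 33.4 fm

From E_n = n²h²/(8m_pL²), L = n·h/√(8m_pE_n).
E_2 = 7.37×10^5 eV = 1.179×10^-13 J, so L = 2·6.63×10^-34/√(8·1.67×10^-27·1.179×10^-13) = 3.34×10^-14 m = 33.4 fm.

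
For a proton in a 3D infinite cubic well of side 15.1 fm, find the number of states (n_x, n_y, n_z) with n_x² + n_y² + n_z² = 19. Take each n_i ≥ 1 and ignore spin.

degeneracy = 3

The level has n_x² + n_y² + n_z² = 19. The ordered positive-integer solutions are (1, 3, 3), (3, 1, 3), (3, 3, 1).
That gives 3 states.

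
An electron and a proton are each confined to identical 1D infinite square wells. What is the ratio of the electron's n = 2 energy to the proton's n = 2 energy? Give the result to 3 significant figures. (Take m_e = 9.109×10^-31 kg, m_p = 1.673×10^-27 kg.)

E_n ∝ 1/m at fixed n and L, so the ratio is m_p/m_e = 1.673×10^-27/9.109×10^-31 = 1.84×10^3.

1.84×10^3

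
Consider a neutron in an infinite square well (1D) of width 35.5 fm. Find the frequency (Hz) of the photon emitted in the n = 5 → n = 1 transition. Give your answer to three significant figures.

E_1 = h²/(8m_nL²) = 2.600×10^-14 J and ΔE = (5² − 1²)E_1 = 6.240×10^-13 J.
f = ΔE/h = 6.240×10^-13/6.626×10^-34 = 9.42×10^20 Hz.

f = 9.42×10^20 Hz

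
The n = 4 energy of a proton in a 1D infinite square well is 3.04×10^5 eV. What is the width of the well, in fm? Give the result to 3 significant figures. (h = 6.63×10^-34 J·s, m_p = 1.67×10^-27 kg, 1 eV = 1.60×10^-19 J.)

L = 104 fm

From E_n = n²h²/(8m_pL²), L = n·h/√(8m_pE_n).
E_4 = 3.04×10^5 eV = 4.864×10^-14 J, so L = 4·6.63×10^-34/√(8·1.67×10^-27·4.864×10^-14) = 1.04×10^-13 m = 104 fm.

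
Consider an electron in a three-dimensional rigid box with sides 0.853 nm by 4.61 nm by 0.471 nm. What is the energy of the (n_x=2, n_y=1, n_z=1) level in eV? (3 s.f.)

For a 3D rectangular well E = (h²/8m_e)·Σ n_i²/L_i² = (6.626×10^-34)²/(8·9.109×10^-31) · [2²/(0.853 nm)² + 1²/(4.61 nm)² + 1²/(0.471 nm)²].
Evaluating gives E = 6.056×10^-19 J = 3.78 eV.

E = 3.78 eV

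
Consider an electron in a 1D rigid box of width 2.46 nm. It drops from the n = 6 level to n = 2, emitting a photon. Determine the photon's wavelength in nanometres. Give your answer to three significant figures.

E_1 = h²/(8m_eL²) = 9.956×10^-21 J, so ΔE = (6² − 2²)E_1 = 3.186×10^-19 J.
λ = hc/ΔE = (6.626×10^-34·2.998×10^8)/3.186×10^-19 = 6.24×10^-7 m = 624 nm.

λ = 624 nm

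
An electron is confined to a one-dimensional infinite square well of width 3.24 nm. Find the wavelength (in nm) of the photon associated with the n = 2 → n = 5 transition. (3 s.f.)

E_1 = h²/(8m_eL²) = 5.739×10^-21 J, so ΔE = (5² − 2²)E_1 = 1.205×10^-19 J.
λ = hc/ΔE = (6.626×10^-34·2.998×10^8)/1.205×10^-19 = 1.65×10^-6 m = 1.65×10^3 nm.

λ = 1.65×10^3 nm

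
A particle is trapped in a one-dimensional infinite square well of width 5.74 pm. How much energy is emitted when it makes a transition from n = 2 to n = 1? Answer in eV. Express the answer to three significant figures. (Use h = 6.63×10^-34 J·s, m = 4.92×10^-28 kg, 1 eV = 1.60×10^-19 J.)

E_1 = h²/(8mL²) = 3.390×10^-18 J.
|ΔE| = |2² − 1²|·E_1 = 3·3.390×10^-18 J = 1.017×10^-17 J = 63.6 eV.

|ΔE| = 63.6 eV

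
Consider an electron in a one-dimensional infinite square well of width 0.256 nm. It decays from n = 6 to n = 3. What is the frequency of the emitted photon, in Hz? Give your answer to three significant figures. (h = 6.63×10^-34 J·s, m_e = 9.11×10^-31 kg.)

E_1 = h²/(8m_eL²) = 9.203×10^-19 J and ΔE = (6² − 3²)E_1 = 2.485×10^-17 J.
f = ΔE/h = 2.485×10^-17/6.63×10^-34 = 3.75×10^16 Hz.

f = 3.75×10^16 Hz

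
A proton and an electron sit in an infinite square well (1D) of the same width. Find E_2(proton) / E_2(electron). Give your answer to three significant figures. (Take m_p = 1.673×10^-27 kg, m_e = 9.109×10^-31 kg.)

E_n ∝ 1/m at fixed n and L, so the ratio is m_e/m_p = 9.109×10^-31/1.673×10^-27 = 5.44×10^-4.

5.44×10^-4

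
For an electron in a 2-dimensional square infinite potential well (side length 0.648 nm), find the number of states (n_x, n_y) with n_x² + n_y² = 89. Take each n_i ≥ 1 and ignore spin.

degeneracy = 2

The level has n_x² + n_y² = 89. The ordered positive-integer solutions are (5, 8), (8, 5).
That gives 2 states.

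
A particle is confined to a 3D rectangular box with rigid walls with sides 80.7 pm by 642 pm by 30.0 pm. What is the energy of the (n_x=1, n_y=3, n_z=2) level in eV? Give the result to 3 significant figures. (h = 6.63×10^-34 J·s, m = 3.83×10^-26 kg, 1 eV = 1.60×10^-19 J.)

E = 0.0414 eV

For a 3D rectangular well E = (h²/8m)·Σ n_i²/L_i² = (6.63×10^-34)²/(8·3.83×10^-26) · [1²/(80.7 pm)² + 3²/(642 pm)² + 2²/(30.0 pm)²].
Evaluating gives E = 6.628×10^-21 J = 0.0414 eV.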